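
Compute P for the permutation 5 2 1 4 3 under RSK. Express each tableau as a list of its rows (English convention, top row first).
Insert 5: appended to row 1. P = [[5]].
Insert 2: 2 bumps 5 from row 1; 5 starts row 2. P = [[2], [5]].
Insert 1: 1 bumps 2 from row 1; 2 bumps 5 from row 2; 5 starts row 3. P = [[1], [2], [5]].
Insert 4: appended to row 1. P = [[1, 4], [2], [5]].
Insert 3: 3 bumps 4 from row 1; 4 appends to row 2. P = [[1, 3], [2, 4], [5]].

So P = [[1, 3], [2, 4], [5]].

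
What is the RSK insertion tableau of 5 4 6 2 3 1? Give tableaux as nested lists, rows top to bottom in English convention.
P = [[1, 3], [2, 6], [4], [5]]

Insert 5: appended to row 1. P = [[5]].
Insert 4: 4 bumps 5 from row 1; 5 starts row 2. P = [[4], [5]].
Insert 6: appended to row 1. P = [[4, 6], [5]].
Insert 2: 2 bumps 4 from row 1; 4 bumps 5 from row 2; 5 starts row 3. P = [[2, 6], [4], [5]].
Insert 3: 3 bumps 6 from row 1; 6 appends to row 2. P = [[2, 3], [4, 6], [5]].
Insert 1: 1 bumps 2 from row 1; 2 bumps 4 from row 2; 4 bumps 5 from row 3; 5 starts row 4. P = [[1, 3], [2, 6], [4], [5]].

So P = [[1, 3], [2, 6], [4], [5]].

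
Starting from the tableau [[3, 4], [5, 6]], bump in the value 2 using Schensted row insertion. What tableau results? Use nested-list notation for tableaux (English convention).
In row 1, 2 replaces 3 (the leftmost entry greater than 2); 3 is bumped to row 2. In row 2, 3 replaces 5 (the leftmost entry greater than 3); 5 is bumped to row 3. 5 starts a new row 3. The new tableau is [[2, 4], [3, 6], [5]].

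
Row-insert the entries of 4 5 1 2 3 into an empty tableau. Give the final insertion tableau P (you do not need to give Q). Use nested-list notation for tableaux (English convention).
After inserting 4: P = [[4]].
After inserting 5: P = [[4, 5]].
After inserting 1: P = [[1, 5], [4]].
After inserting 2: P = [[1, 2], [4, 5]].
After inserting 3: P = [[1, 2, 3], [4, 5]].

So P = [[1, 2, 3], [4, 5]].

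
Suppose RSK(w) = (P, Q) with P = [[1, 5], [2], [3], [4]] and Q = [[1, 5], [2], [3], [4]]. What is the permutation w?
Reverse the RSK construction: for i from n down to 1, find the cell of Q containing i, remove the entry at that cell from P, and reverse-bump it up through P; the value ejected from row 1 is w(i).

Step i=5: Q has 5 at row 1, column 2; remove that cell from P, ejecting 5. So w(5) = 5. P is now [[1], [2], [3], [4]].
Step i=4: Q has 4 at row 4, column 1; remove 4 from row 4 of P and reverse-bump: 4 enters row 3 and ejects 3; 3 enters row 2 and ejects 2; 2 enters row 1 and ejects 1. So w(4) = 1. P is now [[2], [3], [4]].
Step i=3: Q has 3 at row 3, column 1; remove 4 from row 3 of P and reverse-bump: 4 enters row 2 and ejects 3; 3 enters row 1 and ejects 2. So w(3) = 2. P is now [[3], [4]].
Step i=2: Q has 2 at row 2, column 1; remove 4 from row 2 of P and reverse-bump: 4 enters row 1 and ejects 3. So w(2) = 3. P is now [[4]].
Step i=1: Q has 1 at row 1, column 1; remove that cell from P, ejecting 4. So w(1) = 4. P is now [].

So w = 4 3 2 1 5.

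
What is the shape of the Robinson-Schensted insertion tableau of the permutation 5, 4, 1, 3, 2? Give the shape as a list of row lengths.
Row-insert each entry into an empty tableau.

After inserting 5: P = [[5]].
After inserting 4: P = [[4], [5]].
After inserting 1: P = [[1], [4], [5]].
After inserting 3: P = [[1, 3], [4], [5]].
After inserting 2: P = [[1, 2], [3], [4], [5]].

The final insertion tableau P = [[1, 2], [3], [4], [5]] has shape [2, 1, 1, 1].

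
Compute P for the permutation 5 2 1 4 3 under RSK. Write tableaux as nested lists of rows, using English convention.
P = [[1, 3], [2, 4], [5]]

Insert 5: appended to row 1. P = [[5]].
Insert 2: 2 bumps 5 from row 1; 5 starts row 2. P = [[2], [5]].
Insert 1: 1 bumps 2 from row 1; 2 bumps 5 from row 2; 5 starts row 3. P = [[1], [2], [5]].
Insert 4: appended to row 1. P = [[1, 4], [2], [5]].
Insert 3: 3 bumps 4 from row 1; 4 appends to row 2. P = [[1, 3], [2, 4], [5]].

So P = [[1, 3], [2, 4], [5]].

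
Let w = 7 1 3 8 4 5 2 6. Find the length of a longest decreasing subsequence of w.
3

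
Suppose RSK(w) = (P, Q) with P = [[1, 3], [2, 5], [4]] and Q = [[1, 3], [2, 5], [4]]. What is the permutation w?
Reverse the RSK construction: for i from n down to 1, find the cell of Q containing i, remove the entry at that cell from P, and reverse-bump it up through P; the value ejected from row 1 is w(i).

Step i=5: Q has 5 at row 2, column 2; remove 5 from row 2 of P and reverse-bump: 5 enters row 1 and ejects 3. So w(5) = 3. P is now [[1, 5], [2], [4]].
Step i=4: Q has 4 at row 3, column 1; remove 4 from row 3 of P and reverse-bump: 4 enters row 2 and ejects 2; 2 enters row 1 and ejects 1. So w(4) = 1. P is now [[2, 5], [4]].
Step i=3: Q has 3 at row 1, column 2; remove that cell from P, ejecting 5. So w(3) = 5. P is now [[2], [4]].
Step i=2: Q has 2 at row 2, column 1; remove 4 from row 2 of P and reverse-bump: 4 enters row 1 and ejects 2. So w(2) = 2. P is now [[4]].
Step i=1: Q has 1 at row 1, column 1; remove that cell from P, ejecting 4. So w(1) = 4. P is now [].

So w = 4 2 5 1 3.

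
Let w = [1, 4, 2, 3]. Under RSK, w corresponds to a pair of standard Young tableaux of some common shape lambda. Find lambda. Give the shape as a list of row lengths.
RSK row insertion gives P = [[1, 2, 3], [4]], which has shape [3, 1].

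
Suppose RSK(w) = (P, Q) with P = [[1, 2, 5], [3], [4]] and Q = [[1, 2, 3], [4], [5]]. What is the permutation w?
1 4 5 3 2

Reverse the RSK construction: for i from n down to 1, find the cell of Q containing i, remove the entry at that cell from P, and reverse-bump it up through P; the value ejected from row 1 is w(i).

Step i=5: Q has 5 at row 3, column 1; remove 4 from row 3 of P and reverse-bump: 4 enters row 2 and ejects 3; 3 enters row 1 and ejects 2. So w(5) = 2. P is now [[1, 3, 5], [4]].
Step i=4: Q has 4 at row 2, column 1; remove 4 from row 2 of P and reverse-bump: 4 enters row 1 and ejects 3. So w(4) = 3. P is now [[1, 4, 5]].
Step i=3: Q has 3 at row 1, column 3; remove that cell from P, ejecting 5. So w(3) = 5. P is now [[1, 4]].
Step i=2: Q has 2 at row 1, column 2; remove that cell from P, ejecting 4. So w(2) = 4. P is now [[1]].
Step i=1: Q has 1 at row 1, column 1; remove that cell from P, ejecting 1. So w(1) = 1. P is now [].

So w = 1 4 5 3 2.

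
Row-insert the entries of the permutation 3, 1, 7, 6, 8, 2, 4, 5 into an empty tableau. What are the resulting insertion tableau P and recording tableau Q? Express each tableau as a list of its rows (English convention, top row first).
Insert each entry of the permutation into P by Schensted row insertion, recording in Q the position of each new cell.

Insert 3: appended to row 1. P = [[3]].
Insert 1: 1 bumps 3 from row 1; 3 starts row 2. P = [[1], [3]].
Insert 7: appended to row 1. P = [[1, 7], [3]].
Insert 6: 6 bumps 7 from row 1; 7 appends to row 2. P = [[1, 6], [3, 7]].
Insert 8: appended to row 1. P = [[1, 6, 8], [3, 7]].
Insert 2: 2 bumps 6 from row 1; 6 bumps 7 from row 2; 7 starts row 3. P = [[1, 2, 8], [3, 6], [7]].
Insert 4: 4 bumps 8 from row 1; 8 appends to row 2. P = [[1, 2, 4], [3, 6, 8], [7]].
Insert 5: appended to row 1. P = [[1, 2, 4, 5], [3, 6, 8], [7]].

So P = [[1, 2, 4, 5], [3, 6, 8], [7]], Q = [[1, 3, 5, 8], [2, 4, 7], [6]].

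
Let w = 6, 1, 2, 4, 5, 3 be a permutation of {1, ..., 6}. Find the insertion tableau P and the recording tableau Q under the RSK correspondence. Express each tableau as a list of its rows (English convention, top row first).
Insert each entry of the permutation into P by Schensted row insertion, recording in Q the position of each new cell.

Insert 6: appended to row 1. P = [[6]].
Insert 1: 1 bumps 6 from row 1; 6 starts row 2. P = [[1], [6]].
Insert 2: appended to row 1. P = [[1, 2], [6]].
Insert 4: appended to row 1. P = [[1, 2, 4], [6]].
Insert 5: appended to row 1. P = [[1, 2, 4, 5], [6]].
Insert 3: 3 bumps 4 from row 1; 4 bumps 6 from row 2; 6 starts row 3. P = [[1, 2, 3, 5], [4], [6]].

So P = [[1, 2, 3, 5], [4], [6]], Q = [[1, 3, 4, 5], [2], [6]].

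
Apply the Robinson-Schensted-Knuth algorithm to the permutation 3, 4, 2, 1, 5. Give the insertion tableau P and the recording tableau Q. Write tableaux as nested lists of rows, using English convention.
P = [[1, 4, 5], [2], [3]], Q = [[1, 2, 5], [3], [4]]

Insert each entry of the permutation into P by Schensted row insertion, recording in Q the position of each new cell.

Insert 3: appended to row 1. P = [[3]].
Insert 4: appended to row 1. P = [[3, 4]].
Insert 2: 2 bumps 3 from row 1; 3 starts row 2. P = [[2, 4], [3]].
Insert 1: 1 bumps 2 from row 1; 2 bumps 3 from row 2; 3 starts row 3. P = [[1, 4], [2], [3]].
Insert 5: appended to row 1. P = [[1, 4, 5], [2], [3]].

So P = [[1, 4, 5], [2], [3]], Q = [[1, 2, 5], [3], [4]].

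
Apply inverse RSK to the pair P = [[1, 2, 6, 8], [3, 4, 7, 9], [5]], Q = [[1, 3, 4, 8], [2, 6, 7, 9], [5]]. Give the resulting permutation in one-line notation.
Reverse the RSK construction: for i from n down to 1, find the cell of Q containing i, remove the entry at that cell from P, and reverse-bump it up through P; the value ejected from row 1 is w(i).

Step i=9: Q has 9 at row 2, column 4; remove 9 from row 2 of P and reverse-bump: 9 enters row 1 and ejects 8. So w(9) = 8. P is now [[1, 2, 6, 9], [3, 4, 7], [5]].
Step i=8: Q has 8 at row 1, column 4; remove that cell from P, ejecting 9. So w(8) = 9. P is now [[1, 2, 6], [3, 4, 7], [5]].
Step i=7: Q has 7 at row 2, column 3; remove 7 from row 2 of P and reverse-bump: 7 enters row 1 and ejects 6. So w(7) = 6. P is now [[1, 2, 7], [3, 4], [5]].
Step i=6: Q has 6 at row 2, column 2; remove 4 from row 2 of P and reverse-bump: 4 enters row 1 and ejects 2. So w(6) = 2. P is now [[1, 4, 7], [3], [5]].
Step i=5: Q has 5 at row 3, column 1; remove 5 from row 3 of P and reverse-bump: 5 enters row 2 and ejects 3; 3 enters row 1 and ejects 1. So w(5) = 1. P is now [[3, 4, 7], [5]].
Step i=4: Q has 4 at row 1, column 3; remove that cell from P, ejecting 7. So w(4) = 7. P is now [[3, 4], [5]].
Step i=3: Q has 3 at row 1, column 2; remove that cell from P, ejecting 4. So w(3) = 4. P is now [[3], [5]].
Step i=2: Q has 2 at row 2, column 1; remove 5 from row 2 of P and reverse-bump: 5 enters row 1 and ejects 3. So w(2) = 3. P is now [[5]].
Step i=1: Q has 1 at row 1, column 1; remove that cell from P, ejecting 5. So w(1) = 5. P is now [].

So w = 5 3 4 7 1 2 6 9 8.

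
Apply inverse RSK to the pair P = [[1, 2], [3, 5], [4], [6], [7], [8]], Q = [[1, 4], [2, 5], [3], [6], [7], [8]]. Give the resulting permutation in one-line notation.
8 4 1 7 6 5 3 2

Reverse the RSK construction: for i from n down to 1, find the cell of Q containing i, remove the entry at that cell from P, and reverse-bump it up through P; the value ejected from row 1 is w(i).

Step i=8: Q has 8 at row 6, column 1; remove 8 from row 6 of P and reverse-bump: 8 enters row 5 and ejects 7; 7 enters row 4 and ejects 6; 6 enters row 3 and ejects 4; 4 enters row 2 and ejects 3; 3 enters row 1 and ejects 2. So w(8) = 2. P is now [[1, 3], [4, 5], [6], [7], [8]].
Step i=7: Q has 7 at row 5, column 1; remove 8 from row 5 of P and reverse-bump: 8 enters row 4 and ejects 7; 7 enters row 3 and ejects 6; 6 enters row 2 and ejects 5; 5 enters row 1 and ejects 3. So w(7) = 3. P is now [[1, 5], [4, 6], [7], [8]].
Step i=6: Q has 6 at row 4, column 1; remove 8 from row 4 of P and reverse-bump: 8 enters row 3 and ejects 7; 7 enters row 2 and ejects 6; 6 enters row 1 and ejects 5. So w(6) = 5. P is now [[1, 6], [4, 7], [8]].
Step i=5: Q has 5 at row 2, column 2; remove 7 from row 2 of P and reverse-bump: 7 enters row 1 and ejects 6. So w(5) = 6. P is now [[1, 7], [4], [8]].
Step i=4: Q has 4 at row 1, column 2; remove that cell from P, ejecting 7. So w(4) = 7. P is now [[1], [4], [8]].
Step i=3: Q has 3 at row 3, column 1; remove 8 from row 3 of P and reverse-bump: 8 enters row 2 and ejects 4; 4 enters row 1 and ejects 1. So w(3) = 1. P is now [[4], [8]].
Step i=2: Q has 2 at row 2, column 1; remove 8 from row 2 of P and reverse-bump: 8 enters row 1 and ejects 4. So w(2) = 4. P is now [[8]].
Step i=1: Q has 1 at row 1, column 1; remove that cell from P, ejecting 8. So w(1) = 8. P is now [].

So w = 8 4 1 7 6 5 3 2.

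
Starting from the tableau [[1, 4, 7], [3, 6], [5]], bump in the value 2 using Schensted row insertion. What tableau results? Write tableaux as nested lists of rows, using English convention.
[[1, 2, 7], [3, 4], [5, 6]]

In row 1, 2 replaces 4 (the leftmost entry greater than 2); 4 is bumped to row 2. In row 2, 4 replaces 6 (the leftmost entry greater than 4); 6 is bumped to row 3. 6 is appended to row 3. The new tableau is [[1, 2, 7], [3, 4], [5, 6]].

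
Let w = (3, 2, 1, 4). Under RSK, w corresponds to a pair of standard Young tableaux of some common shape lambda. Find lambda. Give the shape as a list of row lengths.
Row-insert each entry into an empty tableau.

After inserting 3: P = [[3]].
After inserting 2: P = [[2], [3]].
After inserting 1: P = [[1], [2], [3]].
After inserting 4: P = [[1, 4], [2], [3]].

The final insertion tableau P = [[1, 4], [2], [3]] has shape [2, 1, 1].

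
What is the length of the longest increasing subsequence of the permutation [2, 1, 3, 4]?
3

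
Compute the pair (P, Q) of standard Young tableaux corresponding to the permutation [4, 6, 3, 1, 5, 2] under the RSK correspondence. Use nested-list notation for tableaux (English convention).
Insert each entry of the permutation into P by Schensted row insertion, recording in Q the position of each new cell.

After inserting 4: P = [[4]].
After inserting 6: P = [[4, 6]].
After inserting 3: P = [[3, 6], [4]].
After inserting 1: P = [[1, 6], [3], [4]].
After inserting 5: P = [[1, 5], [3, 6], [4]].
After inserting 2: P = [[1, 2], [3, 5], [4, 6]].

So P = [[1, 2], [3, 5], [4, 6]], Q = [[1, 2], [3, 5], [4, 6]].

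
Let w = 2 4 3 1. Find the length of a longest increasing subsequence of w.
2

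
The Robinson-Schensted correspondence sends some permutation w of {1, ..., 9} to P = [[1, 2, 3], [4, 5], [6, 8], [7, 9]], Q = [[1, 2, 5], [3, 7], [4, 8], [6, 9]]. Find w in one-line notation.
Reverse the RSK construction: for i from n down to 1, find the cell of Q containing i, remove the entry at that cell from P, and reverse-bump it up through P; the value ejected from row 1 is w(i).

Step i=9: Q has 9 at row 4, column 2; remove 9 from row 4 of P and reverse-bump: 9 enters row 3 and ejects 8; 8 enters row 2 and ejects 5; 5 enters row 1 and ejects 3. So w(9) = 3. P is now [[1, 2, 5], [4, 8], [6, 9], [7]].
Step i=8: Q has 8 at row 3, column 2; remove 9 from row 3 of P and reverse-bump: 9 enters row 2 and ejects 8; 8 enters row 1 and ejects 5. So w(8) = 5. P is now [[1, 2, 8], [4, 9], [6], [7]].
Step i=7: Q has 7 at row 2, column 2; remove 9 from row 2 of P and reverse-bump: 9 enters row 1 and ejects 8. So w(7) = 8. P is now [[1, 2, 9], [4], [6], [7]].
Step i=6: Q has 6 at row 4, column 1; remove 7 from row 4 of P and reverse-bump: 7 enters row 3 and ejects 6; 6 enters row 2 and ejects 4; 4 enters row 1 and ejects 2. So w(6) = 2. P is now [[1, 4, 9], [6], [7]].
Step i=5: Q has 5 at row 1, column 3; remove that cell from P, ejecting 9. So w(5) = 9. P is now [[1, 4], [6], [7]].
Step i=4: Q has 4 at row 3, column 1; remove 7 from row 3 of P and reverse-bump: 7 enters row 2 and ejects 6; 6 enters row 1 and ejects 4. So w(4) = 4. P is now [[1, 6], [7]].
Step i=3: Q has 3 at row 2, column 1; remove 7 from row 2 of P and reverse-bump: 7 enters row 1 and ejects 6. So w(3) = 6. P is now [[1, 7]].
Step i=2: Q has 2 at row 1, column 2; remove that cell from P, ejecting 7. So w(2) = 7. P is now [[1]].
Step i=1: Q has 1 at row 1, column 1; remove that cell from P, ejecting 1. So w(1) = 1. P is now [].

So w = 1 7 6 4 9 2 8 5 3.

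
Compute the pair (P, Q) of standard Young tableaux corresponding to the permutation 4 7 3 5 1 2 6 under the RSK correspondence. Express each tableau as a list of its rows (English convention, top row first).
Insert each entry of the permutation into P by Schensted row insertion, recording in Q the position of each new cell.

After inserting 4: P = [[4]].
After inserting 7: P = [[4, 7]].
After inserting 3: P = [[3, 7], [4]].
After inserting 5: P = [[3, 5], [4, 7]].
After inserting 1: P = [[1, 5], [3, 7], [4]].
After inserting 2: P = [[1, 2], [3, 5], [4, 7]].
After inserting 6: P = [[1, 2, 6], [3, 5], [4, 7]].

So P = [[1, 2, 6], [3, 5], [4, 7]], Q = [[1, 2, 7], [3, 4], [5, 6]].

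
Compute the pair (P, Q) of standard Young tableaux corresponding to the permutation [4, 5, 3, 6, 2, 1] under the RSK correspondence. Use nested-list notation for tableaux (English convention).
Insert each entry of the permutation into P by Schensted row insertion, recording in Q the position of each new cell.

Insert 4: appended to row 1. P = [[4]].
Insert 5: appended to row 1. P = [[4, 5]].
Insert 3: 3 bumps 4 from row 1; 4 starts row 2. P = [[3, 5], [4]].
Insert 6: appended to row 1. P = [[3, 5, 6], [4]].
Insert 2: 2 bumps 3 from row 1; 3 bumps 4 from row 2; 4 starts row 3. P = [[2, 5, 6], [3], [4]].
Insert 1: 1 bumps 2 from row 1; 2 bumps 3 from row 2; 3 bumps 4 from row 3; 4 starts row 4. P = [[1, 5, 6], [2], [3], [4]].

So P = [[1, 5, 6], [2], [3], [4]], Q = [[1, 2, 4], [3], [5], [6]].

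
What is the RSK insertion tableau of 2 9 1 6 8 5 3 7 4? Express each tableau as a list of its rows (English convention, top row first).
P = [[1, 3, 4], [2, 5, 7], [6, 8], [9]]

Insert 2: appended to row 1. P = [[2]].
Insert 9: appended to row 1. P = [[2, 9]].
Insert 1: 1 bumps 2 from row 1; 2 starts row 2. P = [[1, 9], [2]].
Insert 6: 6 bumps 9 from row 1; 9 appends to row 2. P = [[1, 6], [2, 9]].
Insert 8: appended to row 1. P = [[1, 6, 8], [2, 9]].
Insert 5: 5 bumps 6 from row 1; 6 bumps 9 from row 2; 9 starts row 3. P = [[1, 5, 8], [2, 6], [9]].
Insert 3: 3 bumps 5 from row 1; 5 bumps 6 from row 2; 6 bumps 9 from row 3; 9 starts row 4. P = [[1, 3, 8], [2, 5], [6], [9]].
Insert 7: 7 bumps 8 from row 1; 8 appends to row 2. P = [[1, 3, 7], [2, 5, 8], [6], [9]].
Insert 4: 4 bumps 7 from row 1; 7 bumps 8 from row 2; 8 appends to row 3. P = [[1, 3, 4], [2, 5, 7], [6, 8], [9]].

So P = [[1, 3, 4], [2, 5, 7], [6, 8], [9]].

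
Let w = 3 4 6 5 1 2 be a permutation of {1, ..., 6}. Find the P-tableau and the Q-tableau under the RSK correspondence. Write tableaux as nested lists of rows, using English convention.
Insert each entry of the permutation into P by Schensted row insertion, recording in Q the position of each new cell.

Insert 3: appended to row 1. P = [[3]].
Insert 4: appended to row 1. P = [[3, 4]].
Insert 6: appended to row 1. P = [[3, 4, 6]].
Insert 5: 5 bumps 6 from row 1; 6 starts row 2. P = [[3, 4, 5], [6]].
Insert 1: 1 bumps 3 from row 1; 3 bumps 6 from row 2; 6 starts row 3. P = [[1, 4, 5], [3], [6]].
Insert 2: 2 bumps 4 from row 1; 4 appends to row 2. P = [[1, 2, 5], [3, 4], [6]].

So P = [[1, 2, 5], [3, 4], [6]], Q = [[1, 2, 3], [4, 6], [5]].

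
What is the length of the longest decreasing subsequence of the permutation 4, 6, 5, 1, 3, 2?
4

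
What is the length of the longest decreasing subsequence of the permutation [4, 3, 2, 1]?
4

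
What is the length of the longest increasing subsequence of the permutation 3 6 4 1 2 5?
3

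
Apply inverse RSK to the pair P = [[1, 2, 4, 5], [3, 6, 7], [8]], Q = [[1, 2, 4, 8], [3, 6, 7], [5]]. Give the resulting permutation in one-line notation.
Reverse the RSK construction: for i from n down to 1, find the cell of Q containing i, remove the entry at that cell from P, and reverse-bump it up through P; the value ejected from row 1 is w(i).

Step i=8: Q has 8 at row 1, column 4; remove that cell from P, ejecting 5. So w(8) = 5. P is now [[1, 2, 4], [3, 6, 7], [8]].
Step i=7: Q has 7 at row 2, column 3; remove 7 from row 2 of P and reverse-bump: 7 enters row 1 and ejects 4. So w(7) = 4. P is now [[1, 2, 7], [3, 6], [8]].
Step i=6: Q has 6 at row 2, column 2; remove 6 from row 2 of P and reverse-bump: 6 enters row 1 and ejects 2. So w(6) = 2. P is now [[1, 6, 7], [3], [8]].
Step i=5: Q has 5 at row 3, column 1; remove 8 from row 3 of P and reverse-bump: 8 enters row 2 and ejects 3; 3 enters row 1 and ejects 1. So w(5) = 1. P is now [[3, 6, 7], [8]].
Step i=4: Q has 4 at row 1, column 3; remove that cell from P, ejecting 7. So w(4) = 7. P is now [[3, 6], [8]].
Step i=3: Q has 3 at row 2, column 1; remove 8 from row 2 of P and reverse-bump: 8 enters row 1 and ejects 6. So w(3) = 6. P is now [[3, 8]].
Step i=2: Q has 2 at row 1, column 2; remove that cell from P, ejecting 8. So w(2) = 8. P is now [[3]].
Step i=1: Q has 1 at row 1, column 1; remove that cell from P, ejecting 3. So w(1) = 3. P is now [].

So w = 3 8 6 7 1 2 4 5.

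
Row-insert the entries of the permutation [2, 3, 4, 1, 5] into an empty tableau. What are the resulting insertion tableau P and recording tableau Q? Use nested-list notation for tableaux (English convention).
Insert each entry of the permutation into P by Schensted row insertion, recording in Q the position of each new cell.

Insert 2: appended to row 1. P = [[2]].
Insert 3: appended to row 1. P = [[2, 3]].
Insert 4: appended to row 1. P = [[2, 3, 4]].
Insert 1: 1 bumps 2 from row 1; 2 starts row 2. P = [[1, 3, 4], [2]].
Insert 5: appended to row 1. P = [[1, 3, 4, 5], [2]].

So P = [[1, 3, 4, 5], [2]], Q = [[1, 2, 3, 5], [4]].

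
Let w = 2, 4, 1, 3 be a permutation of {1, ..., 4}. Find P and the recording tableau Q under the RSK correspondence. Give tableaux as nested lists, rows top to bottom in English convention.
Insert each entry of the permutation into P by Schensted row insertion, recording in Q the position of each new cell.

Insert 2: appended to row 1. P = [[2]], Q = [[1]].
Insert 4: appended to row 1. P = [[2, 4]], Q = [[1, 2]].
Insert 1: 1 bumps 2 from row 1; 2 starts row 2. P = [[1, 4], [2]], Q = [[1, 2], [3]].
Insert 3: 3 bumps 4 from row 1; 4 appends to row 2. P = [[1, 3], [2, 4]], Q = [[1, 2], [3, 4]].

So P = [[1, 3], [2, 4]], Q = [[1, 2], [3, 4]].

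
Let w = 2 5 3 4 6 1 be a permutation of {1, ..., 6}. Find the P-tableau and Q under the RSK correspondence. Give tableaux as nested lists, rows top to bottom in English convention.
Insert each entry of the permutation into P by Schensted row insertion, recording in Q the position of each new cell.

Insert 2: appended to row 1. P = [[2]], Q = [[1]].
Insert 5: appended to row 1. P = [[2, 5]], Q = [[1, 2]].
Insert 3: 3 bumps 5 from row 1; 5 starts row 2. P = [[2, 3], [5]], Q = [[1, 2], [3]].
Insert 4: appended to row 1. P = [[2, 3, 4], [5]], Q = [[1, 2, 4], [3]].
Insert 6: appended to row 1. P = [[2, 3, 4, 6], [5]], Q = [[1, 2, 4, 5], [3]].
Insert 1: 1 bumps 2 from row 1; 2 bumps 5 from row 2; 5 starts row 3. P = [[1, 3, 4, 6], [2], [5]], Q = [[1, 2, 4, 5], [3], [6]].

So P = [[1, 3, 4, 6], [2], [5]], Q = [[1, 2, 4, 5], [3], [6]].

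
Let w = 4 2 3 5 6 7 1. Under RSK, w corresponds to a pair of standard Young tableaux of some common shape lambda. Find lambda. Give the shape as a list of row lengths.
RSK row insertion gives P = [[1, 3, 5, 6, 7], [2], [4]], which has shape [5, 1, 1].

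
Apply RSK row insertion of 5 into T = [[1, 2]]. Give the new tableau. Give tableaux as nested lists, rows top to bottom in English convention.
[[1, 2, 5]]

5 is larger than every entry of row 1, so it is appended to row 1. The new tableau is [[1, 2, 5]].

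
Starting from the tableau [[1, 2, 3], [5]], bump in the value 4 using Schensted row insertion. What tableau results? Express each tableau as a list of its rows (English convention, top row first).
4 is larger than every entry of row 1, so it is appended to row 1. The new tableau is [[1, 2, 3, 4], [5]].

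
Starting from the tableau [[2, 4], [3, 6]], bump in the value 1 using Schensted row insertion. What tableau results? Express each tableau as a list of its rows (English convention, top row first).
[[1, 4], [2, 6], [3]]

In row 1, 1 replaces 2 (the leftmost entry greater than 1); 2 is bumped to row 2. In row 2, 2 replaces 3 (the leftmost entry greater than 2); 3 is bumped to row 3. 3 starts a new row 3. The new tableau is [[1, 4], [2, 6], [3]].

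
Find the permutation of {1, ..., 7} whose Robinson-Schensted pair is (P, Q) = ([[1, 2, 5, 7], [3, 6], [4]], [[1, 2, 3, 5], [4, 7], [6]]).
Reverse the RSK construction: for i from n down to 1, find the cell of Q containing i, remove the entry at that cell from P, and reverse-bump it up through P; the value ejected from row 1 is w(i).

Step i=7: Q has 7 at row 2, column 2; remove 6 from row 2 of P and reverse-bump: 6 enters row 1 and ejects 5. So w(7) = 5. P is now [[1, 2, 6, 7], [3], [4]].
Step i=6: Q has 6 at row 3, column 1; remove 4 from row 3 of P and reverse-bump: 4 enters row 2 and ejects 3; 3 enters row 1 and ejects 2. So w(6) = 2. P is now [[1, 3, 6, 7], [4]].
Step i=5: Q has 5 at row 1, column 4; remove that cell from P, ejecting 7. So w(5) = 7. P is now [[1, 3, 6], [4]].
Step i=4: Q has 4 at row 2, column 1; remove 4 from row 2 of P and reverse-bump: 4 enters row 1 and ejects 3. So w(4) = 3. P is now [[1, 4, 6]].
Step i=3: Q has 3 at row 1, column 3; remove that cell from P, ejecting 6. So w(3) = 6. P is now [[1, 4]].
Step i=2: Q has 2 at row 1, column 2; remove that cell from P, ejecting 4. So w(2) = 4. P is now [[1]].
Step i=1: Q has 1 at row 1, column 1; remove that cell from P, ejecting 1. So w(1) = 1. P is now [].

So w = 1 4 6 3 7 2 5.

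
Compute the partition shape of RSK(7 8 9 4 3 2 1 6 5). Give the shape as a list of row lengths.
Row-insert each entry into an empty tableau.

After inserting 7: P = [[7]].
After inserting 8: P = [[7, 8]].
After inserting 9: P = [[7, 8, 9]].
After inserting 4: P = [[4, 8, 9], [7]].
After inserting 3: P = [[3, 8, 9], [4], [7]].
After inserting 2: P = [[2, 8, 9], [3], [4], [7]].
After inserting 1: P = [[1, 8, 9], [2], [3], [4], [7]].
After inserting 6: P = [[1, 6, 9], [2, 8], [3], [4], [7]].
After inserting 5: P = [[1, 5, 9], [2, 6], [3, 8], [4], [7]].

The final insertion tableau P = [[1, 5, 9], [2, 6], [3, 8], [4], [7]] has shape [3, 2, 2, 1, 1].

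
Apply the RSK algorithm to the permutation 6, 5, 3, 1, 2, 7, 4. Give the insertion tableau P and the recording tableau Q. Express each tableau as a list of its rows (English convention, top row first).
Insert each entry of the permutation into P by Schensted row insertion, recording in Q the position of each new cell.

Insert 6: appended to row 1. P = [[6]], Q = [[1]].
Insert 5: 5 bumps 6 from row 1; 6 starts row 2. P = [[5], [6]], Q = [[1], [2]].
Insert 3: 3 bumps 5 from row 1; 5 bumps 6 from row 2; 6 starts row 3. P = [[3], [5], [6]], Q = [[1], [2], [3]].
Insert 1: 1 bumps 3 from row 1; 3 bumps 5 from row 2; 5 bumps 6 from row 3; 6 starts row 4. P = [[1], [3], [5], [6]], Q = [[1], [2], [3], [4]].
Insert 2: appended to row 1. P = [[1, 2], [3], [5], [6]], Q = [[1, 5], [2], [3], [4]].
Insert 7: appended to row 1. P = [[1, 2, 7], [3], [5], [6]], Q = [[1, 5, 6], [2], [3], [4]].
Insert 4: 4 bumps 7 from row 1; 7 appends to row 2. P = [[1, 2, 4], [3, 7], [5], [6]], Q = [[1, 5, 6], [2, 7], [3], [4]].

So P = [[1, 2, 4], [3, 7], [5], [6]], Q = [[1, 5, 6], [2, 7], [3], [4]].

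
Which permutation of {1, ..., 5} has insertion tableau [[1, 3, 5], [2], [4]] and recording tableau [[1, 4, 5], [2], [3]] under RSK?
Reverse the RSK construction: for i from n down to 1, find the cell of Q containing i, remove the entry at that cell from P, and reverse-bump it up through P; the value ejected from row 1 is w(i).

Step i=5: Q has 5 at row 1, column 3; remove that cell from P, ejecting 5. So w(5) = 5. P is now [[1, 3], [2], [4]].
Step i=4: Q has 4 at row 1, column 2; remove that cell from P, ejecting 3. So w(4) = 3. P is now [[1], [2], [4]].
Step i=3: Q has 3 at row 3, column 1; remove 4 from row 3 of P and reverse-bump: 4 enters row 2 and ejects 2; 2 enters row 1 and ejects 1. So w(3) = 1. P is now [[2], [4]].
Step i=2: Q has 2 at row 2, column 1; remove 4 from row 2 of P and reverse-bump: 4 enters row 1 and ejects 2. So w(2) = 2. P is now [[4]].
Step i=1: Q has 1 at row 1, column 1; remove that cell from P, ejecting 4. So w(1) = 4. P is now [].

So w = 4 2 1 3 5.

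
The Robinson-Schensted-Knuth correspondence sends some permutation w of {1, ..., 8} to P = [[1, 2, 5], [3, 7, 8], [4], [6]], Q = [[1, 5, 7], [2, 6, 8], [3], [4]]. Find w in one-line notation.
6 4 3 1 7 2 8 5

Reverse the RSK construction: for i from n down to 1, find the cell of Q containing i, remove the entry at that cell from P, and reverse-bump it up through P; the value ejected from row 1 is w(i).

Step i=8: Q has 8 at row 2, column 3; remove 8 from row 2 of P and reverse-bump: 8 enters row 1 and ejects 5. So w(8) = 5. P is now [[1, 2, 8], [3, 7], [4], [6]].
Step i=7: Q has 7 at row 1, column 3; remove that cell from P, ejecting 8. So w(7) = 8. P is now [[1, 2], [3, 7], [4], [6]].
Step i=6: Q has 6 at row 2, column 2; remove 7 from row 2 of P and reverse-bump: 7 enters row 1 and ejects 2. So w(6) = 2. P is now [[1, 7], [3], [4], [6]].
Step i=5: Q has 5 at row 1, column 2; remove that cell from P, ejecting 7. So w(5) = 7. P is now [[1], [3], [4], [6]].
Step i=4: Q has 4 at row 4, column 1; remove 6 from row 4 of P and reverse-bump: 6 enters row 3 and ejects 4; 4 enters row 2 and ejects 3; 3 enters row 1 and ejects 1. So w(4) = 1. P is now [[3], [4], [6]].
Step i=3: Q has 3 at row 3, column 1; remove 6 from row 3 of P and reverse-bump: 6 enters row 2 and ejects 4; 4 enters row 1 and ejects 3. So w(3) = 3. P is now [[4], [6]].
Step i=2: Q has 2 at row 2, column 1; remove 6 from row 2 of P and reverse-bump: 6 enters row 1 and ejects 4. So w(2) = 4. P is now [[6]].
Step i=1: Q has 1 at row 1, column 1; remove that cell from P, ejecting 6. So w(1) = 6. P is now [].

So w = 6 4 3 1 7 2 8 5.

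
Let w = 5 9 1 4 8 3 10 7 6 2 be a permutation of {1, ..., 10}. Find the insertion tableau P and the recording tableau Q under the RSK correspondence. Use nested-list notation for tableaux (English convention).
Insert each entry of the permutation into P by Schensted row insertion, recording in Q the position of each new cell.

Insert 5: appended to row 1. P = [[5]].
Insert 9: appended to row 1. P = [[5, 9]].
Insert 1: 1 bumps 5 from row 1; 5 starts row 2. P = [[1, 9], [5]].
Insert 4: 4 bumps 9 from row 1; 9 appends to row 2. P = [[1, 4], [5, 9]].
Insert 8: appended to row 1. P = [[1, 4, 8], [5, 9]].
Insert 3: 3 bumps 4 from row 1; 4 bumps 5 from row 2; 5 starts row 3. P = [[1, 3, 8], [4, 9], [5]].
Insert 10: appended to row 1. P = [[1, 3, 8, 10], [4, 9], [5]].
Insert 7: 7 bumps 8 from row 1; 8 bumps 9 from row 2; 9 appends to row 3. P = [[1, 3, 7, 10], [4, 8], [5, 9]].
Insert 6: 6 bumps 7 from row 1; 7 bumps 8 from row 2; 8 bumps 9 from row 3; 9 starts row 4. P = [[1, 3, 6, 10], [4, 7], [5, 8], [9]].
Insert 2: 2 bumps 3 from row 1; 3 bumps 4 from row 2; 4 bumps 5 from row 3; 5 bumps 9 from row 4; 9 starts row 5. P = [[1, 2, 6, 10], [3, 7], [4, 8], [5], [9]].

So P = [[1, 2, 6, 10], [3, 7], [4, 8], [5], [9]], Q = [[1, 2, 5, 7], [3, 4], [6, 8], [9], [10]].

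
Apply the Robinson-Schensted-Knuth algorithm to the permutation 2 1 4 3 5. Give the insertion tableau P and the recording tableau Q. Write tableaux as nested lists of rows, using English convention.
P = [[1, 3, 5], [2, 4]], Q = [[1, 3, 5], [2, 4]]

Insert each entry of the permutation into P by Schensted row insertion, recording in Q the position of each new cell.

Insert 2: appended to row 1. P = [[2]], Q = [[1]].
Insert 1: 1 bumps 2 from row 1; 2 starts row 2. P = [[1], [2]], Q = [[1], [2]].
Insert 4: appended to row 1. P = [[1, 4], [2]], Q = [[1, 3], [2]].
Insert 3: 3 bumps 4 from row 1; 4 appends to row 2. P = [[1, 3], [2, 4]], Q = [[1, 3], [2, 4]].
Insert 5: appended to row 1. P = [[1, 3, 5], [2, 4]], Q = [[1, 3, 5], [2, 4]].

So P = [[1, 3, 5], [2, 4]], Q = [[1, 3, 5], [2, 4]].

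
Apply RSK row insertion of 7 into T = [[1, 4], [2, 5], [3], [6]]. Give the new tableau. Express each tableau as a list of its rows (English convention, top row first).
7 is larger than every entry of row 1, so it is appended to row 1. The new tableau is [[1, 4, 7], [2, 5], [3], [6]].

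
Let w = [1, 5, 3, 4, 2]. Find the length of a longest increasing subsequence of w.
3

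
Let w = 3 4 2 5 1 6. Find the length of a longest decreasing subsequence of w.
3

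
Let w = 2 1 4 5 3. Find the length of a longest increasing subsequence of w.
3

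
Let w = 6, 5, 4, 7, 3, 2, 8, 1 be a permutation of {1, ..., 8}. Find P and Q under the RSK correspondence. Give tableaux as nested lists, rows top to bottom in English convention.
P = [[1, 7, 8], [2], [3], [4], [5], [6]], Q = [[1, 4, 7], [2], [3], [5], [6], [8]]

Insert each entry of the permutation into P by Schensted row insertion, recording in Q the position of each new cell.

Insert 6: appended to row 1. P = [[6]].
Insert 5: 5 bumps 6 from row 1; 6 starts row 2. P = [[5], [6]].
Insert 4: 4 bumps 5 from row 1; 5 bumps 6 from row 2; 6 starts row 3. P = [[4], [5], [6]].
Insert 7: appended to row 1. P = [[4, 7], [5], [6]].
Insert 3: 3 bumps 4 from row 1; 4 bumps 5 from row 2; 5 bumps 6 from row 3; 6 starts row 4. P = [[3, 7], [4], [5], [6]].
Insert 2: 2 bumps 3 from row 1; 3 bumps 4 from row 2; 4 bumps 5 from row 3; 5 bumps 6 from row 4; 6 starts row 5. P = [[2, 7], [3], [4], [5], [6]].
Insert 8: appended to row 1. P = [[2, 7, 8], [3], [4], [5], [6]].
Insert 1: 1 bumps 2 from row 1; 2 bumps 3 from row 2; 3 bumps 4 from row 3; 4 bumps 5 from row 4; 5 bumps 6 from row 5; 6 starts row 6. P = [[1, 7, 8], [2], [3], [4], [5], [6]].

So P = [[1, 7, 8], [2], [3], [4], [5], [6]], Q = [[1, 4, 7], [2], [3], [5], [6], [8]].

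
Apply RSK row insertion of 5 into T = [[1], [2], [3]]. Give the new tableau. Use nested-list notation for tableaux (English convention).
[[1, 5], [2], [3]]

5 is larger than every entry of row 1, so it is appended to row 1. The new tableau is [[1, 5], [2], [3]].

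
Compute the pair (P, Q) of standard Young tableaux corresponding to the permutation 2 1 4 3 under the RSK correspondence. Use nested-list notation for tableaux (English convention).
Insert each entry of the permutation into P by Schensted row insertion, recording in Q the position of each new cell.

After inserting 2: P = [[2]].
After inserting 1: P = [[1], [2]].
After inserting 4: P = [[1, 4], [2]].
After inserting 3: P = [[1, 3], [2, 4]].

So P = [[1, 3], [2, 4]], Q = [[1, 3], [2, 4]].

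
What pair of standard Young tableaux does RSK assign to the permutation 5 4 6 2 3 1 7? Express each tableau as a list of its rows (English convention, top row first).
Insert each entry of the permutation into P by Schensted row insertion, recording in Q the position of each new cell.

Insert 5: appended to row 1. P = [[5]].
Insert 4: 4 bumps 5 from row 1; 5 starts row 2. P = [[4], [5]].
Insert 6: appended to row 1. P = [[4, 6], [5]].
Insert 2: 2 bumps 4 from row 1; 4 bumps 5 from row 2; 5 starts row 3. P = [[2, 6], [4], [5]].
Insert 3: 3 bumps 6 from row 1; 6 appends to row 2. P = [[2, 3], [4, 6], [5]].
Insert 1: 1 bumps 2 from row 1; 2 bumps 4 from row 2; 4 bumps 5 from row 3; 5 starts row 4. P = [[1, 3], [2, 6], [4], [5]].
Insert 7: appended to row 1. P = [[1, 3, 7], [2, 6], [4], [5]].

So P = [[1, 3, 7], [2, 6], [4], [5]], Q = [[1, 3, 7], [2, 5], [4], [6]].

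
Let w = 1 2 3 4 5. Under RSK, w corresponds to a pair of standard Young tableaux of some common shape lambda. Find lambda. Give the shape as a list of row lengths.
[5]

Row-insert each entry into an empty tableau.

After inserting 1: P = [[1]].
After inserting 2: P = [[1, 2]].
After inserting 3: P = [[1, 2, 3]].
After inserting 4: P = [[1, 2, 3, 4]].
After inserting 5: P = [[1, 2, 3, 4, 5]].

The final insertion tableau P = [[1, 2, 3, 4, 5]] has shape [5].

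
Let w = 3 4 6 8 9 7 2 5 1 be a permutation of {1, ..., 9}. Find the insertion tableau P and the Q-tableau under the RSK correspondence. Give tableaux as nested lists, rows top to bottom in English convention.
P = [[1, 4, 5, 7, 9], [2, 6], [3], [8]], Q = [[1, 2, 3, 4, 5], [6, 8], [7], [9]]

Insert each entry of the permutation into P by Schensted row insertion, recording in Q the position of each new cell.

After inserting 3: P = [[3]].
After inserting 4: P = [[3, 4]].
After inserting 6: P = [[3, 4, 6]].
After inserting 8: P = [[3, 4, 6, 8]].
After inserting 9: P = [[3, 4, 6, 8, 9]].
After inserting 7: P = [[3, 4, 6, 7, 9], [8]].
After inserting 2: P = [[2, 4, 6, 7, 9], [3], [8]].
After inserting 5: P = [[2, 4, 5, 7, 9], [3, 6], [8]].
After inserting 1: P = [[1, 4, 5, 7, 9], [2, 6], [3], [8]].

So P = [[1, 4, 5, 7, 9], [2, 6], [3], [8]], Q = [[1, 2, 3, 4, 5], [6, 8], [7], [9]].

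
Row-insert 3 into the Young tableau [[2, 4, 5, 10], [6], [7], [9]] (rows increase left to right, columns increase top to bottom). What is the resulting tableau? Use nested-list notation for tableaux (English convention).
In row 1, 3 replaces 4 (the leftmost entry greater than 3); 4 is bumped to row 2. In row 2, 4 replaces 6 (the leftmost entry greater than 4); 6 is bumped to row 3. In row 3, 6 replaces 7 (the leftmost entry greater than 6); 7 is bumped to row 4. In row 4, 7 replaces 9 (the leftmost entry greater than 7); 9 is bumped to row 5. 9 starts a new row 5. The new tableau is [[2, 3, 5, 10], [4], [6], [7], [9]].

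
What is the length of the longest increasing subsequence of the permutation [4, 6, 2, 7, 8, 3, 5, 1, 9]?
5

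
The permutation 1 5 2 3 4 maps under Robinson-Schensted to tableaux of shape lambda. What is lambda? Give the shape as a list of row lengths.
[4, 1]

RSK row insertion gives P = [[1, 2, 3, 4], [5]], which has shape [4, 1].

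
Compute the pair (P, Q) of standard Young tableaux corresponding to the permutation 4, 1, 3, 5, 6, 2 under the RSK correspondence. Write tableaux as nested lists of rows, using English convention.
P = [[1, 2, 5, 6], [3], [4]], Q = [[1, 3, 4, 5], [2], [6]]

Insert each entry of the permutation into P by Schensted row insertion, recording in Q the position of each new cell.

After inserting 4: P = [[4]].
After inserting 1: P = [[1], [4]].
After inserting 3: P = [[1, 3], [4]].
After inserting 5: P = [[1, 3, 5], [4]].
After inserting 6: P = [[1, 3, 5, 6], [4]].
After inserting 2: P = [[1, 2, 5, 6], [3], [4]].

So P = [[1, 2, 5, 6], [3], [4]], Q = [[1, 3, 4, 5], [2], [6]].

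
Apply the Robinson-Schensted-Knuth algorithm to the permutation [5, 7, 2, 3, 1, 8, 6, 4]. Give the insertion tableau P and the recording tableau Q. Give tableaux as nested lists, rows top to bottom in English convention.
Insert each entry of the permutation into P by Schensted row insertion, recording in Q the position of each new cell.

Insert 5: appended to row 1. P = [[5]], Q = [[1]].
Insert 7: appended to row 1. P = [[5, 7]], Q = [[1, 2]].
Insert 2: 2 bumps 5 from row 1; 5 starts row 2. P = [[2, 7], [5]], Q = [[1, 2], [3]].
Insert 3: 3 bumps 7 from row 1; 7 appends to row 2. P = [[2, 3], [5, 7]], Q = [[1, 2], [3, 4]].
Insert 1: 1 bumps 2 from row 1; 2 bumps 5 from row 2; 5 starts row 3. P = [[1, 3], [2, 7], [5]], Q = [[1, 2], [3, 4], [5]].
Insert 8: appended to row 1. P = [[1, 3, 8], [2, 7], [5]], Q = [[1, 2, 6], [3, 4], [5]].
Insert 6: 6 bumps 8 from row 1; 8 appends to row 2. P = [[1, 3, 6], [2, 7, 8], [5]], Q = [[1, 2, 6], [3, 4, 7], [5]].
Insert 4: 4 bumps 6 from row 1; 6 bumps 7 from row 2; 7 appends to row 3. P = [[1, 3, 4], [2, 6, 8], [5, 7]], Q = [[1, 2, 6], [3, 4, 7], [5, 8]].

So P = [[1, 3, 4], [2, 6, 8], [5, 7]], Q = [[1, 2, 6], [3, 4, 7], [5, 8]].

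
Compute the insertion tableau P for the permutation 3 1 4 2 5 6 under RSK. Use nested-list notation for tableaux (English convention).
Insert 3: appended to row 1. P = [[3]].
Insert 1: 1 bumps 3 from row 1; 3 starts row 2. P = [[1], [3]].
Insert 4: appended to row 1. P = [[1, 4], [3]].
Insert 2: 2 bumps 4 from row 1; 4 appends to row 2. P = [[1, 2], [3, 4]].
Insert 5: appended to row 1. P = [[1, 2, 5], [3, 4]].
Insert 6: appended to row 1. P = [[1, 2, 5, 6], [3, 4]].

So P = [[1, 2, 5, 6], [3, 4]].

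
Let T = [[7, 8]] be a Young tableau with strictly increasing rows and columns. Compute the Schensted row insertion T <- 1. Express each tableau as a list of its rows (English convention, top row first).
In row 1, 1 replaces 7 (the leftmost entry greater than 1); 7 is bumped to row 2. 7 starts a new row 2. The new tableau is [[1, 8], [7]].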